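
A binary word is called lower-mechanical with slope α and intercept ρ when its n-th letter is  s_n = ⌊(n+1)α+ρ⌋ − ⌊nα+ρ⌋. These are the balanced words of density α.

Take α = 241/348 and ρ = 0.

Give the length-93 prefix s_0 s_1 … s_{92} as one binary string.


n=0: ⌊(1·241)/348⌋ − ⌊(0·241)/348⌋ = ⌊241/348⌋ − ⌊0/348⌋ = 0 − 0 = 0
n=1: ⌊(2·241)/348⌋ − ⌊(1·241)/348⌋ = ⌊482/348⌋ − ⌊241/348⌋ = 1 − 0 = 1
n=2: ⌊(3·241)/348⌋ − ⌊(2·241)/348⌋ = ⌊723/348⌋ − ⌊482/348⌋ = 2 − 1 = 1
n=3: ⌊(4·241)/348⌋ − ⌊(3·241)/348⌋ = ⌊964/348⌋ − ⌊723/348⌋ = 2 − 2 = 0
n=4: ⌊(5·241)/348⌋ − ⌊(4·241)/348⌋ = ⌊1205/348⌋ − ⌊964/348⌋ = 3 − 2 = 1
n=5: ⌊(6·241)/348⌋ − ⌊(5·241)/348⌋ = ⌊1446/348⌋ − ⌊1205/348⌋ = 4 − 3 = 1
n=6: ⌊(7·241)/348⌋ − ⌊(6·241)/348⌋ = ⌊1687/348⌋ − ⌊1446/348⌋ = 4 − 4 = 0
n=7: ⌊(8·241)/348⌋ − ⌊(7·241)/348⌋ = ⌊1928/348⌋ − ⌊1687/348⌋ = 5 − 4 = 1
n=8: ⌊(9·241)/348⌋ − ⌊(8·241)/348⌋ = ⌊2169/348⌋ − ⌊1928/348⌋ = 6 − 5 = 1
n=9: ⌊(10·241)/348⌋ − ⌊(9·241)/348⌋ = ⌊2410/348⌋ − ⌊2169/348⌋ = 6 − 6 = 0
n=10: ⌊(11·241)/348⌋ − ⌊(10·241)/348⌋ = ⌊2651/348⌋ − ⌊2410/348⌋ = 7 − 6 = 1
n=11: ⌊(12·241)/348⌋ − ⌊(11·241)/348⌋ = ⌊2892/348⌋ − ⌊2651/348⌋ = 8 − 7 = 1
n=12: ⌊(13·241)/348⌋ − ⌊(12·241)/348⌋ = ⌊3133/348⌋ − ⌊2892/348⌋ = 9 − 8 = 1
n=13: ⌊(14·241)/348⌋ − ⌊(13·241)/348⌋ = ⌊3374/348⌋ − ⌊3133/348⌋ = 9 − 9 = 0
n=14: ⌊(15·241)/348⌋ − ⌊(14·241)/348⌋ = ⌊3615/348⌋ − ⌊3374/348⌋ = 10 − 9 = 1
n=15: ⌊(16·241)/348⌋ − ⌊(15·241)/348⌋ = ⌊3856/348⌋ − ⌊3615/348⌋ = 11 − 10 = 1
n=16: ⌊(17·241)/348⌋ − ⌊(16·241)/348⌋ = ⌊4097/348⌋ − ⌊3856/348⌋ = 11 − 11 = 0
n=17: ⌊(18·241)/348⌋ − ⌊(17·241)/348⌋ = ⌊4338/348⌋ − ⌊4097/348⌋ = 12 − 11 = 1
n=18: ⌊(19·241)/348⌋ − ⌊(18·241)/348⌋ = ⌊4579/348⌋ − ⌊4338/348⌋ = 13 − 12 = 1
n=19: ⌊(20·241)/348⌋ − ⌊(19·241)/348⌋ = ⌊4820/348⌋ − ⌊4579/348⌋ = 13 − 13 = 0
n=20: ⌊(21·241)/348⌋ − ⌊(20·241)/348⌋ = ⌊5061/348⌋ − ⌊4820/348⌋ = 14 − 13 = 1
n=21: ⌊(22·241)/348⌋ − ⌊(21·241)/348⌋ = ⌊5302/348⌋ − ⌊5061/348⌋ = 15 − 14 = 1
n=22: ⌊(23·241)/348⌋ − ⌊(22·241)/348⌋ = ⌊5543/348⌋ − ⌊5302/348⌋ = 15 − 15 = 0
n=23: ⌊(24·241)/348⌋ − ⌊(23·241)/348⌋ = ⌊5784/348⌋ − ⌊5543/348⌋ = 16 − 15 = 1
n=24: ⌊(25·241)/348⌋ − ⌊(24·241)/348⌋ = ⌊6025/348⌋ − ⌊5784/348⌋ = 17 − 16 = 1
n=25: ⌊(26·241)/348⌋ − ⌊(25·241)/348⌋ = ⌊6266/348⌋ − ⌊6025/348⌋ = 18 − 17 = 1
n=26: ⌊(27·241)/348⌋ − ⌊(26·241)/348⌋ = ⌊6507/348⌋ − ⌊6266/348⌋ = 18 − 18 = 0
n=27: ⌊(28·241)/348⌋ − ⌊(27·241)/348⌋ = ⌊6748/348⌋ − ⌊6507/348⌋ = 19 − 18 = 1
n=28: ⌊(29·241)/348⌋ − ⌊(28·241)/348⌋ = ⌊6989/348⌋ − ⌊6748/348⌋ = 20 − 19 = 1
n=29: ⌊(30·241)/348⌋ − ⌊(29·241)/348⌋ = ⌊7230/348⌋ − ⌊6989/348⌋ = 20 − 20 = 0
n=30: ⌊(31·241)/348⌋ − ⌊(30·241)/348⌋ = ⌊7471/348⌋ − ⌊7230/348⌋ = 21 − 20 = 1
n=31: ⌊(32·241)/348⌋ − ⌊(31·241)/348⌋ = ⌊7712/348⌋ − ⌊7471/348⌋ = 22 − 21 = 1
n=32: ⌊(33·241)/348⌋ − ⌊(32·241)/348⌋ = ⌊7953/348⌋ − ⌊7712/348⌋ = 22 − 22 = 0
n=33: ⌊(34·241)/348⌋ − ⌊(33·241)/348⌋ = ⌊8194/348⌋ − ⌊7953/348⌋ = 23 − 22 = 1
n=34: ⌊(35·241)/348⌋ − ⌊(34·241)/348⌋ = ⌊8435/348⌋ − ⌊8194/348⌋ = 24 − 23 = 1
n=35: ⌊(36·241)/348⌋ − ⌊(35·241)/348⌋ = ⌊8676/348⌋ − ⌊8435/348⌋ = 24 − 24 = 0
n=36: ⌊(37·241)/348⌋ − ⌊(36·241)/348⌋ = ⌊8917/348⌋ − ⌊8676/348⌋ = 25 − 24 = 1
n=37: ⌊(38·241)/348⌋ − ⌊(37·241)/348⌋ = ⌊9158/348⌋ − ⌊8917/348⌋ = 26 − 25 = 1
n=38: ⌊(39·241)/348⌋ − ⌊(38·241)/348⌋ = ⌊9399/348⌋ − ⌊9158/348⌋ = 27 − 26 = 1
n=39: ⌊(40·241)/348⌋ − ⌊(39·241)/348⌋ = ⌊9640/348⌋ − ⌊9399/348⌋ = 27 − 27 = 0
n=40: ⌊(41·241)/348⌋ − ⌊(40·241)/348⌋ = ⌊9881/348⌋ − ⌊9640/348⌋ = 28 − 27 = 1
n=41: ⌊(42·241)/348⌋ − ⌊(41·241)/348⌋ = ⌊10122/348⌋ − ⌊9881/348⌋ = 29 − 28 = 1
n=42: ⌊(43·241)/348⌋ − ⌊(42·241)/348⌋ = ⌊10363/348⌋ − ⌊10122/348⌋ = 29 − 29 = 0
n=43: ⌊(44·241)/348⌋ − ⌊(43·241)/348⌋ = ⌊10604/348⌋ − ⌊10363/348⌋ = 30 − 29 = 1
n=44: ⌊(45·241)/348⌋ − ⌊(44·241)/348⌋ = ⌊10845/348⌋ − ⌊10604/348⌋ = 31 − 30 = 1
n=45: ⌊(46·241)/348⌋ − ⌊(45·241)/348⌋ = ⌊11086/348⌋ − ⌊10845/348⌋ = 31 − 31 = 0
n=46: ⌊(47·241)/348⌋ − ⌊(46·241)/348⌋ = ⌊11327/348⌋ − ⌊11086/348⌋ = 32 − 31 = 1
n=47: ⌊(48·241)/348⌋ − ⌊(47·241)/348⌋ = ⌊11568/348⌋ − ⌊11327/348⌋ = 33 − 32 = 1
n=48: ⌊(49·241)/348⌋ − ⌊(48·241)/348⌋ = ⌊11809/348⌋ − ⌊11568/348⌋ = 33 − 33 = 0
n=49: ⌊(50·241)/348⌋ − ⌊(49·241)/348⌋ = ⌊12050/348⌋ − ⌊11809/348⌋ = 34 − 33 = 1
n=50: ⌊(51·241)/348⌋ − ⌊(50·241)/348⌋ = ⌊12291/348⌋ − ⌊12050/348⌋ = 35 − 34 = 1
n=51: ⌊(52·241)/348⌋ − ⌊(51·241)/348⌋ = ⌊12532/348⌋ − ⌊12291/348⌋ = 36 − 35 = 1
n=52: ⌊(53·241)/348⌋ − ⌊(52·241)/348⌋ = ⌊12773/348⌋ − ⌊12532/348⌋ = 36 − 36 = 0
n=53: ⌊(54·241)/348⌋ − ⌊(53·241)/348⌋ = ⌊13014/348⌋ − ⌊12773/348⌋ = 37 − 36 = 1
n=54: ⌊(55·241)/348⌋ − ⌊(54·241)/348⌋ = ⌊13255/348⌋ − ⌊13014/348⌋ = 38 − 37 = 1
n=55: ⌊(56·241)/348⌋ − ⌊(55·241)/348⌋ = ⌊13496/348⌋ − ⌊13255/348⌋ = 38 − 38 = 0
n=56: ⌊(57·241)/348⌋ − ⌊(56·241)/348⌋ = ⌊13737/348⌋ − ⌊13496/348⌋ = 39 − 38 = 1
n=57: ⌊(58·241)/348⌋ − ⌊(57·241)/348⌋ = ⌊13978/348⌋ − ⌊13737/348⌋ = 40 − 39 = 1
n=58: ⌊(59·241)/348⌋ − ⌊(58·241)/348⌋ = ⌊14219/348⌋ − ⌊13978/348⌋ = 40 − 40 = 0
n=59: ⌊(60·241)/348⌋ − ⌊(59·241)/348⌋ = ⌊14460/348⌋ − ⌊14219/348⌋ = 41 − 40 = 1
n=60: ⌊(61·241)/348⌋ − ⌊(60·241)/348⌋ = ⌊14701/348⌋ − ⌊14460/348⌋ = 42 − 41 = 1
n=61: ⌊(62·241)/348⌋ − ⌊(61·241)/348⌋ = ⌊14942/348⌋ − ⌊14701/348⌋ = 42 − 42 = 0
n=62: ⌊(63·241)/348⌋ − ⌊(62·241)/348⌋ = ⌊15183/348⌋ − ⌊14942/348⌋ = 43 − 42 = 1
n=63: ⌊(64·241)/348⌋ − ⌊(63·241)/348⌋ = ⌊15424/348⌋ − ⌊15183/348⌋ = 44 − 43 = 1
n=64: ⌊(65·241)/348⌋ − ⌊(64·241)/348⌋ = ⌊15665/348⌋ − ⌊15424/348⌋ = 45 − 44 = 1
n=65: ⌊(66·241)/348⌋ − ⌊(65·241)/348⌋ = ⌊15906/348⌋ − ⌊15665/348⌋ = 45 − 45 = 0
n=66: ⌊(67·241)/348⌋ − ⌊(66·241)/348⌋ = ⌊16147/348⌋ − ⌊15906/348⌋ = 46 − 45 = 1
n=67: ⌊(68·241)/348⌋ − ⌊(67·241)/348⌋ = ⌊16388/348⌋ − ⌊16147/348⌋ = 47 − 46 = 1
n=68: ⌊(69·241)/348⌋ − ⌊(68·241)/348⌋ = ⌊16629/348⌋ − ⌊16388/348⌋ = 47 − 47 = 0
n=69: ⌊(70·241)/348⌋ − ⌊(69·241)/348⌋ = ⌊16870/348⌋ − ⌊16629/348⌋ = 48 − 47 = 1
n=70: ⌊(71·241)/348⌋ − ⌊(70·241)/348⌋ = ⌊17111/348⌋ − ⌊16870/348⌋ = 49 − 48 = 1
n=71: ⌊(72·241)/348⌋ − ⌊(71·241)/348⌋ = ⌊17352/348⌋ − ⌊17111/348⌋ = 49 − 49 = 0
n=72: ⌊(73·241)/348⌋ − ⌊(72·241)/348⌋ = ⌊17593/348⌋ − ⌊17352/348⌋ = 50 − 49 = 1
n=73: ⌊(74·241)/348⌋ − ⌊(73·241)/348⌋ = ⌊17834/348⌋ − ⌊17593/348⌋ = 51 − 50 = 1
n=74: ⌊(75·241)/348⌋ − ⌊(74·241)/348⌋ = ⌊18075/348⌋ − ⌊17834/348⌋ = 51 − 51 = 0
n=75: ⌊(76·241)/348⌋ − ⌊(75·241)/348⌋ = ⌊18316/348⌋ − ⌊18075/348⌋ = 52 − 51 = 1
n=76: ⌊(77·241)/348⌋ − ⌊(76·241)/348⌋ = ⌊18557/348⌋ − ⌊18316/348⌋ = 53 − 52 = 1
n=77: ⌊(78·241)/348⌋ − ⌊(77·241)/348⌋ = ⌊18798/348⌋ − ⌊18557/348⌋ = 54 − 53 = 1
n=78: ⌊(79·241)/348⌋ − ⌊(78·241)/348⌋ = ⌊19039/348⌋ − ⌊18798/348⌋ = 54 − 54 = 0
n=79: ⌊(80·241)/348⌋ − ⌊(79·241)/348⌋ = ⌊19280/348⌋ − ⌊19039/348⌋ = 55 − 54 = 1
n=80: ⌊(81·241)/348⌋ − ⌊(80·241)/348⌋ = ⌊19521/348⌋ − ⌊19280/348⌋ = 56 − 55 = 1
n=81: ⌊(82·241)/348⌋ − ⌊(81·241)/348⌋ = ⌊19762/348⌋ − ⌊19521/348⌋ = 56 − 56 = 0
n=82: ⌊(83·241)/348⌋ − ⌊(82·241)/348⌋ = ⌊20003/348⌋ − ⌊19762/348⌋ = 57 − 56 = 1
n=83: ⌊(84·241)/348⌋ − ⌊(83·241)/348⌋ = ⌊20244/348⌋ − ⌊20003/348⌋ = 58 − 57 = 1
n=84: ⌊(85·241)/348⌋ − ⌊(84·241)/348⌋ = ⌊20485/348⌋ − ⌊20244/348⌋ = 58 − 58 = 0
n=85: ⌊(86·241)/348⌋ − ⌊(85·241)/348⌋ = ⌊20726/348⌋ − ⌊20485/348⌋ = 59 − 58 = 1
n=86: ⌊(87·241)/348⌋ − ⌊(86·241)/348⌋ = ⌊20967/348⌋ − ⌊20726/348⌋ = 60 − 59 = 1
n=87: ⌊(88·241)/348⌋ − ⌊(87·241)/348⌋ = ⌊21208/348⌋ − ⌊20967/348⌋ = 60 − 60 = 0
n=88: ⌊(89·241)/348⌋ − ⌊(88·241)/348⌋ = ⌊21449/348⌋ − ⌊21208/348⌋ = 61 − 60 = 1
n=89: ⌊(90·241)/348⌋ − ⌊(89·241)/348⌋ = ⌊21690/348⌋ − ⌊21449/348⌋ = 62 − 61 = 1
n=90: ⌊(91·241)/348⌋ − ⌊(90·241)/348⌋ = ⌊21931/348⌋ − ⌊21690/348⌋ = 63 − 62 = 1
n=91: ⌊(92·241)/348⌋ − ⌊(91·241)/348⌋ = ⌊22172/348⌋ − ⌊21931/348⌋ = 63 − 63 = 0
n=92: ⌊(93·241)/348⌋ − ⌊(92·241)/348⌋ = ⌊22413/348⌋ − ⌊22172/348⌋ = 64 − 63 = 1

011011011011101101101101110110110110111011011011011101101101101110110110110111011011011011101


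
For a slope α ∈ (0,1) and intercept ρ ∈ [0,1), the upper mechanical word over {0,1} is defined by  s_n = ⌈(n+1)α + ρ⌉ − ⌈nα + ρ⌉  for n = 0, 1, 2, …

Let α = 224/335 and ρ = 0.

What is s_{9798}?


(n+1)α + ρ = (9799·224) / 335 = 2194976/335
nα + ρ     = (9798·224) / 335 = 2194752/335
⌈2194976/335⌉ = 6553,  ⌈2194752/335⌉ = 6552
s_{9798} = 6553 − 6552 = 1

1


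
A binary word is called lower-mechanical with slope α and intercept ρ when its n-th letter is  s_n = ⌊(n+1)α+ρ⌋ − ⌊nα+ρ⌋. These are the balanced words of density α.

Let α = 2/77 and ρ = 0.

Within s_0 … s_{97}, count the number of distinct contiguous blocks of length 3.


4

t_n = ⌊(n·2)/77⌋ for n = 0 … 98:
  n=0…9: ⌊0/77⌋=0 ⌊2/77⌋=0 ⌊4/77⌋=0 ⌊6/77⌋=0 ⌊8/77⌋=0 ⌊10/77⌋=0 ⌊12/77⌋=0 ⌊14/77⌋=0 ⌊16/77⌋=0 ⌊18/77⌋=0
  n=10…19: ⌊20/77⌋=0 ⌊22/77⌋=0 ⌊24/77⌋=0 ⌊26/77⌋=0 ⌊28/77⌋=0 ⌊30/77⌋=0 ⌊32/77⌋=0 ⌊34/77⌋=0 ⌊36/77⌋=0 ⌊38/77⌋=0
  n=20…29: ⌊40/77⌋=0 ⌊42/77⌋=0 ⌊44/77⌋=0 ⌊46/77⌋=0 ⌊48/77⌋=0 ⌊50/77⌋=0 ⌊52/77⌋=0 ⌊54/77⌋=0 ⌊56/77⌋=0 ⌊58/77⌋=0
  n=30…39: ⌊60/77⌋=0 ⌊62/77⌋=0 ⌊64/77⌋=0 ⌊66/77⌋=0 ⌊68/77⌋=0 ⌊70/77⌋=0 ⌊72/77⌋=0 ⌊74/77⌋=0 ⌊76/77⌋=0 ⌊78/77⌋=1
  n=40…49: ⌊80/77⌋=1 ⌊82/77⌋=1 ⌊84/77⌋=1 ⌊86/77⌋=1 ⌊88/77⌋=1 ⌊90/77⌋=1 ⌊92/77⌋=1 ⌊94/77⌋=1 ⌊96/77⌋=1 ⌊98/77⌋=1
  n=50…59: ⌊100/77⌋=1 ⌊102/77⌋=1 ⌊104/77⌋=1 ⌊106/77⌋=1 ⌊108/77⌋=1 ⌊110/77⌋=1 ⌊112/77⌋=1 ⌊114/77⌋=1 ⌊116/77⌋=1 ⌊118/77⌋=1
  n=60…69: ⌊120/77⌋=1 ⌊122/77⌋=1 ⌊124/77⌋=1 ⌊126/77⌋=1 ⌊128/77⌋=1 ⌊130/77⌋=1 ⌊132/77⌋=1 ⌊134/77⌋=1 ⌊136/77⌋=1 ⌊138/77⌋=1
  n=70…79: ⌊140/77⌋=1 ⌊142/77⌋=1 ⌊144/77⌋=1 ⌊146/77⌋=1 ⌊148/77⌋=1 ⌊150/77⌋=1 ⌊152/77⌋=1 ⌊154/77⌋=2 ⌊156/77⌋=2 ⌊158/77⌋=2
  n=80…89: ⌊160/77⌋=2 ⌊162/77⌋=2 ⌊164/77⌋=2 ⌊166/77⌋=2 ⌊168/77⌋=2 ⌊170/77⌋=2 ⌊172/77⌋=2 ⌊174/77⌋=2 ⌊176/77⌋=2 ⌊178/77⌋=2
  n=90…98: ⌊180/77⌋=2 ⌊182/77⌋=2 ⌊184/77⌋=2 ⌊186/77⌋=2 ⌊188/77⌋=2 ⌊190/77⌋=2 ⌊192/77⌋=2 ⌊194/77⌋=2 ⌊196/77⌋=2
s_n = t_(n+1) − t_n for n = 0 … 97 gives
prefix = 00000000000000000000000000000000000000100000000000000000000000000000000000001000000000000000000000
slide a length-3 window over [0..2] … [95..97] (96 windows); first occurrence of each distinct factor:
  [  0..  2] 000
  [ 36.. 38] 001
  [ 37.. 39] 010
  [ 38.. 40] 100
  (the other 92 windows repeat one of these)
distinct factors: {000, 001, 010, 100}
count = 4  (Sturmian bound for length 3 is 4)


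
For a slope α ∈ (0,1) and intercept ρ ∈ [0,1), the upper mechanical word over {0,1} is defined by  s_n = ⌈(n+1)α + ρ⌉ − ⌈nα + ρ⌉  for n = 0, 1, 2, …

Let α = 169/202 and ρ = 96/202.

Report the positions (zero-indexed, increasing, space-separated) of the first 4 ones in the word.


n=0: ⌈265/202⌉−⌈96/202⌉ = 2−1 = 1  ← one
n=1: ⌈434/202⌉−⌈265/202⌉ = 3−2 = 1  ← one
n=2: ⌈603/202⌉−⌈434/202⌉ = 3−3 = 0
n=3: ⌈772/202⌉−⌈603/202⌉ = 4−3 = 1  ← one
n=4: ⌈941/202⌉−⌈772/202⌉ = 5−4 = 1  ← one
positions of the first 4 ones: 0 1 3 4

0 1 3 4


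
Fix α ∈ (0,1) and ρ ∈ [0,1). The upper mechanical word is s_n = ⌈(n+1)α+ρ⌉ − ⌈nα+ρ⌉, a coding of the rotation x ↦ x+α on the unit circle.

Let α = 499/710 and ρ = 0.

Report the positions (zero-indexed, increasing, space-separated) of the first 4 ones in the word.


n=0: ⌈499/710⌉−⌈0/710⌉ = 1−0 = 1  ← one
n=1: ⌈998/710⌉−⌈499/710⌉ = 2−1 = 1  ← one
n=2: ⌈1497/710⌉−⌈998/710⌉ = 3−2 = 1  ← one
n=3: ⌈1996/710⌉−⌈1497/710⌉ = 3−3 = 0
n=4: ⌈2495/710⌉−⌈1996/710⌉ = 4−3 = 1  ← one
positions of the first 4 ones: 0 1 2 4

0 1 2 4


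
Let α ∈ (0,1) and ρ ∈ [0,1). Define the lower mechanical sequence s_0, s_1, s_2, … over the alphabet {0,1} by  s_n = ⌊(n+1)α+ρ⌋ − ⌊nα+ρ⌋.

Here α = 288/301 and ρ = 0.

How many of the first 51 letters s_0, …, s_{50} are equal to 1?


#1s = Σ_{n=0}^{50} s_n = Σ_{n=0}^{50} (⌊(n+1)α+ρ⌋ − ⌊nα+ρ⌋)
the sum telescopes: every ⌊nα+ρ⌋ with 0 < n < 51 appears once with + and once with −, leaving ⌊51α+ρ⌋ − ⌊0·α+ρ⌋
51α + ρ = (51·288) / 301 = 14688/301
ρ = 0/301
⌊14688/301⌋ = 48,  ⌊0/301⌋ = 0
#1s = 48 − 0 = 48

48


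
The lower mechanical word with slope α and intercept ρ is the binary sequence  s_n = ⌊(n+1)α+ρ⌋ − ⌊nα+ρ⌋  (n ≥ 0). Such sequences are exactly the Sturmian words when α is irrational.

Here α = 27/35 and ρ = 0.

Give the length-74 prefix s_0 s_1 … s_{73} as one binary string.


01110111011110111011101111011101111011101110111101110111011110111011110111

n=0: ⌊(1·27)/35⌋ − ⌊(0·27)/35⌋ = ⌊27/35⌋ − ⌊0/35⌋ = 0 − 0 = 0
n=1: ⌊(2·27)/35⌋ − ⌊(1·27)/35⌋ = ⌊54/35⌋ − ⌊27/35⌋ = 1 − 0 = 1
n=2: ⌊(3·27)/35⌋ − ⌊(2·27)/35⌋ = ⌊81/35⌋ − ⌊54/35⌋ = 2 − 1 = 1
n=3: ⌊(4·27)/35⌋ − ⌊(3·27)/35⌋ = ⌊108/35⌋ − ⌊81/35⌋ = 3 − 2 = 1
n=4: ⌊(5·27)/35⌋ − ⌊(4·27)/35⌋ = ⌊135/35⌋ − ⌊108/35⌋ = 3 − 3 = 0
n=5: ⌊(6·27)/35⌋ − ⌊(5·27)/35⌋ = ⌊162/35⌋ − ⌊135/35⌋ = 4 − 3 = 1
n=6: ⌊(7·27)/35⌋ − ⌊(6·27)/35⌋ = ⌊189/35⌋ − ⌊162/35⌋ = 5 − 4 = 1
n=7: ⌊(8·27)/35⌋ − ⌊(7·27)/35⌋ = ⌊216/35⌋ − ⌊189/35⌋ = 6 − 5 = 1
n=8: ⌊(9·27)/35⌋ − ⌊(8·27)/35⌋ = ⌊243/35⌋ − ⌊216/35⌋ = 6 − 6 = 0
n=9: ⌊(10·27)/35⌋ − ⌊(9·27)/35⌋ = ⌊270/35⌋ − ⌊243/35⌋ = 7 − 6 = 1
n=10: ⌊(11·27)/35⌋ − ⌊(10·27)/35⌋ = ⌊297/35⌋ − ⌊270/35⌋ = 8 − 7 = 1
n=11: ⌊(12·27)/35⌋ − ⌊(11·27)/35⌋ = ⌊324/35⌋ − ⌊297/35⌋ = 9 − 8 = 1
n=12: ⌊(13·27)/35⌋ − ⌊(12·27)/35⌋ = ⌊351/35⌋ − ⌊324/35⌋ = 10 − 9 = 1
n=13: ⌊(14·27)/35⌋ − ⌊(13·27)/35⌋ = ⌊378/35⌋ − ⌊351/35⌋ = 10 − 10 = 0
n=14: ⌊(15·27)/35⌋ − ⌊(14·27)/35⌋ = ⌊405/35⌋ − ⌊378/35⌋ = 11 − 10 = 1
n=15: ⌊(16·27)/35⌋ − ⌊(15·27)/35⌋ = ⌊432/35⌋ − ⌊405/35⌋ = 12 − 11 = 1
n=16: ⌊(17·27)/35⌋ − ⌊(16·27)/35⌋ = ⌊459/35⌋ − ⌊432/35⌋ = 13 − 12 = 1
n=17: ⌊(18·27)/35⌋ − ⌊(17·27)/35⌋ = ⌊486/35⌋ − ⌊459/35⌋ = 13 − 13 = 0
n=18: ⌊(19·27)/35⌋ − ⌊(18·27)/35⌋ = ⌊513/35⌋ − ⌊486/35⌋ = 14 − 13 = 1
n=19: ⌊(20·27)/35⌋ − ⌊(19·27)/35⌋ = ⌊540/35⌋ − ⌊513/35⌋ = 15 − 14 = 1
n=20: ⌊(21·27)/35⌋ − ⌊(20·27)/35⌋ = ⌊567/35⌋ − ⌊540/35⌋ = 16 − 15 = 1
n=21: ⌊(22·27)/35⌋ − ⌊(21·27)/35⌋ = ⌊594/35⌋ − ⌊567/35⌋ = 16 − 16 = 0
n=22: ⌊(23·27)/35⌋ − ⌊(22·27)/35⌋ = ⌊621/35⌋ − ⌊594/35⌋ = 17 − 16 = 1
n=23: ⌊(24·27)/35⌋ − ⌊(23·27)/35⌋ = ⌊648/35⌋ − ⌊621/35⌋ = 18 − 17 = 1
n=24: ⌊(25·27)/35⌋ − ⌊(24·27)/35⌋ = ⌊675/35⌋ − ⌊648/35⌋ = 19 − 18 = 1
n=25: ⌊(26·27)/35⌋ − ⌊(25·27)/35⌋ = ⌊702/35⌋ − ⌊675/35⌋ = 20 − 19 = 1
n=26: ⌊(27·27)/35⌋ − ⌊(26·27)/35⌋ = ⌊729/35⌋ − ⌊702/35⌋ = 20 − 20 = 0
n=27: ⌊(28·27)/35⌋ − ⌊(27·27)/35⌋ = ⌊756/35⌋ − ⌊729/35⌋ = 21 − 20 = 1
n=28: ⌊(29·27)/35⌋ − ⌊(28·27)/35⌋ = ⌊783/35⌋ − ⌊756/35⌋ = 22 − 21 = 1
n=29: ⌊(30·27)/35⌋ − ⌊(29·27)/35⌋ = ⌊810/35⌋ − ⌊783/35⌋ = 23 − 22 = 1
n=30: ⌊(31·27)/35⌋ − ⌊(30·27)/35⌋ = ⌊837/35⌋ − ⌊810/35⌋ = 23 − 23 = 0
n=31: ⌊(32·27)/35⌋ − ⌊(31·27)/35⌋ = ⌊864/35⌋ − ⌊837/35⌋ = 24 − 23 = 1
n=32: ⌊(33·27)/35⌋ − ⌊(32·27)/35⌋ = ⌊891/35⌋ − ⌊864/35⌋ = 25 − 24 = 1
n=33: ⌊(34·27)/35⌋ − ⌊(33·27)/35⌋ = ⌊918/35⌋ − ⌊891/35⌋ = 26 − 25 = 1
n=34: ⌊(35·27)/35⌋ − ⌊(34·27)/35⌋ = ⌊945/35⌋ − ⌊918/35⌋ = 27 − 26 = 1
n=35: ⌊(36·27)/35⌋ − ⌊(35·27)/35⌋ = ⌊972/35⌋ − ⌊945/35⌋ = 27 − 27 = 0
n=36: ⌊(37·27)/35⌋ − ⌊(36·27)/35⌋ = ⌊999/35⌋ − ⌊972/35⌋ = 28 − 27 = 1
n=37: ⌊(38·27)/35⌋ − ⌊(37·27)/35⌋ = ⌊1026/35⌋ − ⌊999/35⌋ = 29 − 28 = 1
n=38: ⌊(39·27)/35⌋ − ⌊(38·27)/35⌋ = ⌊1053/35⌋ − ⌊1026/35⌋ = 30 − 29 = 1
n=39: ⌊(40·27)/35⌋ − ⌊(39·27)/35⌋ = ⌊1080/35⌋ − ⌊1053/35⌋ = 30 − 30 = 0
n=40: ⌊(41·27)/35⌋ − ⌊(40·27)/35⌋ = ⌊1107/35⌋ − ⌊1080/35⌋ = 31 − 30 = 1
n=41: ⌊(42·27)/35⌋ − ⌊(41·27)/35⌋ = ⌊1134/35⌋ − ⌊1107/35⌋ = 32 − 31 = 1
n=42: ⌊(43·27)/35⌋ − ⌊(42·27)/35⌋ = ⌊1161/35⌋ − ⌊1134/35⌋ = 33 − 32 = 1
n=43: ⌊(44·27)/35⌋ − ⌊(43·27)/35⌋ = ⌊1188/35⌋ − ⌊1161/35⌋ = 33 − 33 = 0
n=44: ⌊(45·27)/35⌋ − ⌊(44·27)/35⌋ = ⌊1215/35⌋ − ⌊1188/35⌋ = 34 − 33 = 1
n=45: ⌊(46·27)/35⌋ − ⌊(45·27)/35⌋ = ⌊1242/35⌋ − ⌊1215/35⌋ = 35 − 34 = 1
n=46: ⌊(47·27)/35⌋ − ⌊(46·27)/35⌋ = ⌊1269/35⌋ − ⌊1242/35⌋ = 36 − 35 = 1
n=47: ⌊(48·27)/35⌋ − ⌊(47·27)/35⌋ = ⌊1296/35⌋ − ⌊1269/35⌋ = 37 − 36 = 1
n=48: ⌊(49·27)/35⌋ − ⌊(48·27)/35⌋ = ⌊1323/35⌋ − ⌊1296/35⌋ = 37 − 37 = 0
n=49: ⌊(50·27)/35⌋ − ⌊(49·27)/35⌋ = ⌊1350/35⌋ − ⌊1323/35⌋ = 38 − 37 = 1
n=50: ⌊(51·27)/35⌋ − ⌊(50·27)/35⌋ = ⌊1377/35⌋ − ⌊1350/35⌋ = 39 − 38 = 1
n=51: ⌊(52·27)/35⌋ − ⌊(51·27)/35⌋ = ⌊1404/35⌋ − ⌊1377/35⌋ = 40 − 39 = 1
n=52: ⌊(53·27)/35⌋ − ⌊(52·27)/35⌋ = ⌊1431/35⌋ − ⌊1404/35⌋ = 40 − 40 = 0
n=53: ⌊(54·27)/35⌋ − ⌊(53·27)/35⌋ = ⌊1458/35⌋ − ⌊1431/35⌋ = 41 − 40 = 1
n=54: ⌊(55·27)/35⌋ − ⌊(54·27)/35⌋ = ⌊1485/35⌋ − ⌊1458/35⌋ = 42 − 41 = 1
n=55: ⌊(56·27)/35⌋ − ⌊(55·27)/35⌋ = ⌊1512/35⌋ − ⌊1485/35⌋ = 43 − 42 = 1
n=56: ⌊(57·27)/35⌋ − ⌊(56·27)/35⌋ = ⌊1539/35⌋ − ⌊1512/35⌋ = 43 − 43 = 0
n=57: ⌊(58·27)/35⌋ − ⌊(57·27)/35⌋ = ⌊1566/35⌋ − ⌊1539/35⌋ = 44 − 43 = 1
n=58: ⌊(59·27)/35⌋ − ⌊(58·27)/35⌋ = ⌊1593/35⌋ − ⌊1566/35⌋ = 45 − 44 = 1
n=59: ⌊(60·27)/35⌋ − ⌊(59·27)/35⌋ = ⌊1620/35⌋ − ⌊1593/35⌋ = 46 − 45 = 1
n=60: ⌊(61·27)/35⌋ − ⌊(60·27)/35⌋ = ⌊1647/35⌋ − ⌊1620/35⌋ = 47 − 46 = 1
n=61: ⌊(62·27)/35⌋ − ⌊(61·27)/35⌋ = ⌊1674/35⌋ − ⌊1647/35⌋ = 47 − 47 = 0
n=62: ⌊(63·27)/35⌋ − ⌊(62·27)/35⌋ = ⌊1701/35⌋ − ⌊1674/35⌋ = 48 − 47 = 1
n=63: ⌊(64·27)/35⌋ − ⌊(63·27)/35⌋ = ⌊1728/35⌋ − ⌊1701/35⌋ = 49 − 48 = 1
n=64: ⌊(65·27)/35⌋ − ⌊(64·27)/35⌋ = ⌊1755/35⌋ − ⌊1728/35⌋ = 50 − 49 = 1
n=65: ⌊(66·27)/35⌋ − ⌊(65·27)/35⌋ = ⌊1782/35⌋ − ⌊1755/35⌋ = 50 − 50 = 0
n=66: ⌊(67·27)/35⌋ − ⌊(66·27)/35⌋ = ⌊1809/35⌋ − ⌊1782/35⌋ = 51 − 50 = 1
n=67: ⌊(68·27)/35⌋ − ⌊(67·27)/35⌋ = ⌊1836/35⌋ − ⌊1809/35⌋ = 52 − 51 = 1
n=68: ⌊(69·27)/35⌋ − ⌊(68·27)/35⌋ = ⌊1863/35⌋ − ⌊1836/35⌋ = 53 − 52 = 1
n=69: ⌊(70·27)/35⌋ − ⌊(69·27)/35⌋ = ⌊1890/35⌋ − ⌊1863/35⌋ = 54 − 53 = 1
n=70: ⌊(71·27)/35⌋ − ⌊(70·27)/35⌋ = ⌊1917/35⌋ − ⌊1890/35⌋ = 54 − 54 = 0
n=71: ⌊(72·27)/35⌋ − ⌊(71·27)/35⌋ = ⌊1944/35⌋ − ⌊1917/35⌋ = 55 − 54 = 1
n=72: ⌊(73·27)/35⌋ − ⌊(72·27)/35⌋ = ⌊1971/35⌋ − ⌊1944/35⌋ = 56 − 55 = 1
n=73: ⌊(74·27)/35⌋ − ⌊(73·27)/35⌋ = ⌊1998/35⌋ − ⌊1971/35⌋ = 57 − 56 = 1


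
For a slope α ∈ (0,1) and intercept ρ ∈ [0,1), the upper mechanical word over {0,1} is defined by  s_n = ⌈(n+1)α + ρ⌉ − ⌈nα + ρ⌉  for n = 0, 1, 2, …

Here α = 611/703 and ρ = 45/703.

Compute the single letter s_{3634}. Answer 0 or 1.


(n+1)α + ρ = (3635·611 + 45) / 703 = 2221030/703
nα + ρ     = (3634·611 + 45) / 703 = 2220419/703
⌈2221030/703⌉ = 3160,  ⌈2220419/703⌉ = 3159
s_{3634} = 3160 − 3159 = 1

1


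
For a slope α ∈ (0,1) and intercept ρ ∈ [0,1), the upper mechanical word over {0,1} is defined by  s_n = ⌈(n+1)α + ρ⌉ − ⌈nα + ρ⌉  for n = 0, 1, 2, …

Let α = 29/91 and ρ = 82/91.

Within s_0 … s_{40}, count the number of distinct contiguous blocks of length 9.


t_n = ⌈(n·29+82)/91⌉ for n = 0 … 41:
  n=0…9: ⌈82/91⌉=1 ⌈111/91⌉=2 ⌈140/91⌉=2 ⌈169/91⌉=2 ⌈198/91⌉=3 ⌈227/91⌉=3 ⌈256/91⌉=3 ⌈285/91⌉=4 ⌈314/91⌉=4 ⌈343/91⌉=4
  n=10…19: ⌈372/91⌉=5 ⌈401/91⌉=5 ⌈430/91⌉=5 ⌈459/91⌉=6 ⌈488/91⌉=6 ⌈517/91⌉=6 ⌈546/91⌉=6 ⌈575/91⌉=7 ⌈604/91⌉=7 ⌈633/91⌉=7
  n=20…29: ⌈662/91⌉=8 ⌈691/91⌉=8 ⌈720/91⌉=8 ⌈749/91⌉=9 ⌈778/91⌉=9 ⌈807/91⌉=9 ⌈836/91⌉=10 ⌈865/91⌉=10 ⌈894/91⌉=10 ⌈923/91⌉=11
  n=30…39: ⌈952/91⌉=11 ⌈981/91⌉=11 ⌈1010/91⌉=12 ⌈1039/91⌉=12 ⌈1068/91⌉=12 ⌈1097/91⌉=13 ⌈1126/91⌉=13 ⌈1155/91⌉=13 ⌈1184/91⌉=14 ⌈1213/91⌉=14
  n=40…41: ⌈1242/91⌉=14 ⌈1271/91⌉=14
s_n = t_(n+1) − t_n for n = 0 … 40 gives
prefix = 10010010010010001001001001001001001001000
slide a length-9 window over [0..8] … [32..40] (33 windows); first occurrence of each distinct factor:
  [  0..  8] 100100100
  [  1..  9] 001001001
  [  2.. 10] 010010010
  [  7.. 15] 001001000
  [  8.. 16] 010010001
  [  9.. 17] 100100010
  [ 10.. 18] 001000100
  [ 11.. 19] 010001001
  [ 12.. 20] 100010010
  [ 13.. 21] 000100100
  (the other 23 windows repeat one of these)
distinct factors: {000100100, 001000100, 001001000, 001001001, 010001001, 010010001, 010010010, 100010010, 100100010, 100100100}
count = 10  (Sturmian bound for length 9 is 10)

10


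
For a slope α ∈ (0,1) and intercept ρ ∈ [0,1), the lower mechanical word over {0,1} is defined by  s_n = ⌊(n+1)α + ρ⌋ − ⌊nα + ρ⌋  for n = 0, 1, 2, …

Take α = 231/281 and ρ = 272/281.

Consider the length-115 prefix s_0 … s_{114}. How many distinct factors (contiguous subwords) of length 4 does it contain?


5

t_n = ⌊(n·231+272)/281⌋ for n = 0 … 115:
  n=0…9: ⌊272/281⌋=0 ⌊503/281⌋=1 ⌊734/281⌋=2 ⌊965/281⌋=3 ⌊1196/281⌋=4 ⌊1427/281⌋=5 ⌊1658/281⌋=5 ⌊1889/281⌋=6 ⌊2120/281⌋=7 ⌊2351/281⌋=8
  n=10…19: ⌊2582/281⌋=9 ⌊2813/281⌋=10 ⌊3044/281⌋=10 ⌊3275/281⌋=11 ⌊3506/281⌋=12 ⌊3737/281⌋=13 ⌊3968/281⌋=14 ⌊4199/281⌋=14 ⌊4430/281⌋=15 ⌊4661/281⌋=16
  n=20…29: ⌊4892/281⌋=17 ⌊5123/281⌋=18 ⌊5354/281⌋=19 ⌊5585/281⌋=19 ⌊5816/281⌋=20 ⌊6047/281⌋=21 ⌊6278/281⌋=22 ⌊6509/281⌋=23 ⌊6740/281⌋=23 ⌊6971/281⌋=24
  n=30…39: ⌊7202/281⌋=25 ⌊7433/281⌋=26 ⌊7664/281⌋=27 ⌊7895/281⌋=28 ⌊8126/281⌋=28 ⌊8357/281⌋=29 ⌊8588/281⌋=30 ⌊8819/281⌋=31 ⌊9050/281⌋=32 ⌊9281/281⌋=33
  n=40…49: ⌊9512/281⌋=33 ⌊9743/281⌋=34 ⌊9974/281⌋=35 ⌊10205/281⌋=36 ⌊10436/281⌋=37 ⌊10667/281⌋=37 ⌊10898/281⌋=38 ⌊11129/281⌋=39 ⌊11360/281⌋=40 ⌊11591/281⌋=41
  n=50…59: ⌊11822/281⌋=42 ⌊12053/281⌋=42 ⌊12284/281⌋=43 ⌊12515/281⌋=44 ⌊12746/281⌋=45 ⌊12977/281⌋=46 ⌊13208/281⌋=47 ⌊13439/281⌋=47 ⌊13670/281⌋=48 ⌊13901/281⌋=49
  n=60…69: ⌊14132/281⌋=50 ⌊14363/281⌋=51 ⌊14594/281⌋=51 ⌊14825/281⌋=52 ⌊15056/281⌋=53 ⌊15287/281⌋=54 ⌊15518/281⌋=55 ⌊15749/281⌋=56 ⌊15980/281⌋=56 ⌊16211/281⌋=57
  n=70…79: ⌊16442/281⌋=58 ⌊16673/281⌋=59 ⌊16904/281⌋=60 ⌊17135/281⌋=60 ⌊17366/281⌋=61 ⌊17597/281⌋=62 ⌊17828/281⌋=63 ⌊18059/281⌋=64 ⌊18290/281⌋=65 ⌊18521/281⌋=65
  n=80…89: ⌊18752/281⌋=66 ⌊18983/281⌋=67 ⌊19214/281⌋=68 ⌊19445/281⌋=69 ⌊19676/281⌋=70 ⌊19907/281⌋=70 ⌊20138/281⌋=71 ⌊20369/281⌋=72 ⌊20600/281⌋=73 ⌊20831/281⌋=74
  n=90…99: ⌊21062/281⌋=74 ⌊21293/281⌋=75 ⌊21524/281⌋=76 ⌊21755/281⌋=77 ⌊21986/281⌋=78 ⌊22217/281⌋=79 ⌊22448/281⌋=79 ⌊22679/281⌋=80 ⌊22910/281⌋=81 ⌊23141/281⌋=82
  n=100…109: ⌊23372/281⌋=83 ⌊23603/281⌋=83 ⌊23834/281⌋=84 ⌊24065/281⌋=85 ⌊24296/281⌋=86 ⌊24527/281⌋=87 ⌊24758/281⌋=88 ⌊24989/281⌋=88 ⌊25220/281⌋=89 ⌊25451/281⌋=90
  n=110…115: ⌊25682/281⌋=91 ⌊25913/281⌋=92 ⌊26144/281⌋=93 ⌊26375/281⌋=93 ⌊26606/281⌋=94 ⌊26837/281⌋=95
s_n = t_(n+1) − t_n for n = 0 … 114 gives
prefix = 1111101111101111011111011110111110111110111101111101111101111011111011110111110111110111101111101111011111011111011
slide a length-4 window over [0..3] … [111..114] (112 windows); first occurrence of each distinct factor:
  [  0..  3] 1111
  [  2..  5] 1110
  [  3..  6] 1101
  [  4..  7] 1011
  [  5..  8] 0111
  (the other 107 windows repeat one of these)
distinct factors: {0111, 1011, 1101, 1110, 1111}
count = 5  (Sturmian bound for length 4 is 5)


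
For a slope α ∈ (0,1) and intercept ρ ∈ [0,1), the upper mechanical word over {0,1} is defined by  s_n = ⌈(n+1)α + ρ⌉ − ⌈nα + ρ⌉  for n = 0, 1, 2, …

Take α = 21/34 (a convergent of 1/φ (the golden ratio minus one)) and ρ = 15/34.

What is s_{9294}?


(n+1)α + ρ = (9295·21 + 15) / 34 = 195210/34
nα + ρ     = (9294·21 + 15) / 34 = 195189/34
⌈195210/34⌉ = 5742,  ⌈195189/34⌉ = 5741
s_{9294} = 5742 − 5741 = 1

1


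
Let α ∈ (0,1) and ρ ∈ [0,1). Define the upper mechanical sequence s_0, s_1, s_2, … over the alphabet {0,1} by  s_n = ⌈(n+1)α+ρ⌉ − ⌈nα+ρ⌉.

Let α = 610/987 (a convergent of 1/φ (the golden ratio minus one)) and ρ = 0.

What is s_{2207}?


0

(n+1)α + ρ = (2208·610) / 987 = 1346880/987
nα + ρ     = (2207·610) / 987 = 1346270/987
⌈1346880/987⌉ = 1365,  ⌈1346270/987⌉ = 1365
s_{2207} = 1365 − 1365 = 0


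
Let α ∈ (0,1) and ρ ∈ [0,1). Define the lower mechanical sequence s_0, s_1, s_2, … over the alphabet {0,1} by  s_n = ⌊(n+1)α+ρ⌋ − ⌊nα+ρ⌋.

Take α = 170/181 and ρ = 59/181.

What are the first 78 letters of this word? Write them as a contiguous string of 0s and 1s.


111110111111111111111011111111111111110111111111111111011111111111111110111111

n=0: ⌊(1·170+59)/181⌋ − ⌊(0·170+59)/181⌋ = ⌊229/181⌋ − ⌊59/181⌋ = 1 − 0 = 1
n=1: ⌊(2·170+59)/181⌋ − ⌊(1·170+59)/181⌋ = ⌊399/181⌋ − ⌊229/181⌋ = 2 − 1 = 1
n=2: ⌊(3·170+59)/181⌋ − ⌊(2·170+59)/181⌋ = ⌊569/181⌋ − ⌊399/181⌋ = 3 − 2 = 1
n=3: ⌊(4·170+59)/181⌋ − ⌊(3·170+59)/181⌋ = ⌊739/181⌋ − ⌊569/181⌋ = 4 − 3 = 1
n=4: ⌊(5·170+59)/181⌋ − ⌊(4·170+59)/181⌋ = ⌊909/181⌋ − ⌊739/181⌋ = 5 − 4 = 1
n=5: ⌊(6·170+59)/181⌋ − ⌊(5·170+59)/181⌋ = ⌊1079/181⌋ − ⌊909/181⌋ = 5 − 5 = 0
n=6: ⌊(7·170+59)/181⌋ − ⌊(6·170+59)/181⌋ = ⌊1249/181⌋ − ⌊1079/181⌋ = 6 − 5 = 1
n=7: ⌊(8·170+59)/181⌋ − ⌊(7·170+59)/181⌋ = ⌊1419/181⌋ − ⌊1249/181⌋ = 7 − 6 = 1
n=8: ⌊(9·170+59)/181⌋ − ⌊(8·170+59)/181⌋ = ⌊1589/181⌋ − ⌊1419/181⌋ = 8 − 7 = 1
n=9: ⌊(10·170+59)/181⌋ − ⌊(9·170+59)/181⌋ = ⌊1759/181⌋ − ⌊1589/181⌋ = 9 − 8 = 1
n=10: ⌊(11·170+59)/181⌋ − ⌊(10·170+59)/181⌋ = ⌊1929/181⌋ − ⌊1759/181⌋ = 10 − 9 = 1
n=11: ⌊(12·170+59)/181⌋ − ⌊(11·170+59)/181⌋ = ⌊2099/181⌋ − ⌊1929/181⌋ = 11 − 10 = 1
n=12: ⌊(13·170+59)/181⌋ − ⌊(12·170+59)/181⌋ = ⌊2269/181⌋ − ⌊2099/181⌋ = 12 − 11 = 1
n=13: ⌊(14·170+59)/181⌋ − ⌊(13·170+59)/181⌋ = ⌊2439/181⌋ − ⌊2269/181⌋ = 13 − 12 = 1
n=14: ⌊(15·170+59)/181⌋ − ⌊(14·170+59)/181⌋ = ⌊2609/181⌋ − ⌊2439/181⌋ = 14 − 13 = 1
n=15: ⌊(16·170+59)/181⌋ − ⌊(15·170+59)/181⌋ = ⌊2779/181⌋ − ⌊2609/181⌋ = 15 − 14 = 1
n=16: ⌊(17·170+59)/181⌋ − ⌊(16·170+59)/181⌋ = ⌊2949/181⌋ − ⌊2779/181⌋ = 16 − 15 = 1
n=17: ⌊(18·170+59)/181⌋ − ⌊(17·170+59)/181⌋ = ⌊3119/181⌋ − ⌊2949/181⌋ = 17 − 16 = 1
n=18: ⌊(19·170+59)/181⌋ − ⌊(18·170+59)/181⌋ = ⌊3289/181⌋ − ⌊3119/181⌋ = 18 − 17 = 1
n=19: ⌊(20·170+59)/181⌋ − ⌊(19·170+59)/181⌋ = ⌊3459/181⌋ − ⌊3289/181⌋ = 19 − 18 = 1
n=20: ⌊(21·170+59)/181⌋ − ⌊(20·170+59)/181⌋ = ⌊3629/181⌋ − ⌊3459/181⌋ = 20 − 19 = 1
n=21: ⌊(22·170+59)/181⌋ − ⌊(21·170+59)/181⌋ = ⌊3799/181⌋ − ⌊3629/181⌋ = 20 − 20 = 0
n=22: ⌊(23·170+59)/181⌋ − ⌊(22·170+59)/181⌋ = ⌊3969/181⌋ − ⌊3799/181⌋ = 21 − 20 = 1
n=23: ⌊(24·170+59)/181⌋ − ⌊(23·170+59)/181⌋ = ⌊4139/181⌋ − ⌊3969/181⌋ = 22 − 21 = 1
n=24: ⌊(25·170+59)/181⌋ − ⌊(24·170+59)/181⌋ = ⌊4309/181⌋ − ⌊4139/181⌋ = 23 − 22 = 1
n=25: ⌊(26·170+59)/181⌋ − ⌊(25·170+59)/181⌋ = ⌊4479/181⌋ − ⌊4309/181⌋ = 24 − 23 = 1
n=26: ⌊(27·170+59)/181⌋ − ⌊(26·170+59)/181⌋ = ⌊4649/181⌋ − ⌊4479/181⌋ = 25 − 24 = 1
n=27: ⌊(28·170+59)/181⌋ − ⌊(27·170+59)/181⌋ = ⌊4819/181⌋ − ⌊4649/181⌋ = 26 − 25 = 1
n=28: ⌊(29·170+59)/181⌋ − ⌊(28·170+59)/181⌋ = ⌊4989/181⌋ − ⌊4819/181⌋ = 27 − 26 = 1
n=29: ⌊(30·170+59)/181⌋ − ⌊(29·170+59)/181⌋ = ⌊5159/181⌋ − ⌊4989/181⌋ = 28 − 27 = 1
n=30: ⌊(31·170+59)/181⌋ − ⌊(30·170+59)/181⌋ = ⌊5329/181⌋ − ⌊5159/181⌋ = 29 − 28 = 1
n=31: ⌊(32·170+59)/181⌋ − ⌊(31·170+59)/181⌋ = ⌊5499/181⌋ − ⌊5329/181⌋ = 30 − 29 = 1
n=32: ⌊(33·170+59)/181⌋ − ⌊(32·170+59)/181⌋ = ⌊5669/181⌋ − ⌊5499/181⌋ = 31 − 30 = 1
n=33: ⌊(34·170+59)/181⌋ − ⌊(33·170+59)/181⌋ = ⌊5839/181⌋ − ⌊5669/181⌋ = 32 − 31 = 1
n=34: ⌊(35·170+59)/181⌋ − ⌊(34·170+59)/181⌋ = ⌊6009/181⌋ − ⌊5839/181⌋ = 33 − 32 = 1
n=35: ⌊(36·170+59)/181⌋ − ⌊(35·170+59)/181⌋ = ⌊6179/181⌋ − ⌊6009/181⌋ = 34 − 33 = 1
n=36: ⌊(37·170+59)/181⌋ − ⌊(36·170+59)/181⌋ = ⌊6349/181⌋ − ⌊6179/181⌋ = 35 − 34 = 1
n=37: ⌊(38·170+59)/181⌋ − ⌊(37·170+59)/181⌋ = ⌊6519/181⌋ − ⌊6349/181⌋ = 36 − 35 = 1
n=38: ⌊(39·170+59)/181⌋ − ⌊(38·170+59)/181⌋ = ⌊6689/181⌋ − ⌊6519/181⌋ = 36 − 36 = 0
n=39: ⌊(40·170+59)/181⌋ − ⌊(39·170+59)/181⌋ = ⌊6859/181⌋ − ⌊6689/181⌋ = 37 − 36 = 1
n=40: ⌊(41·170+59)/181⌋ − ⌊(40·170+59)/181⌋ = ⌊7029/181⌋ − ⌊6859/181⌋ = 38 − 37 = 1
n=41: ⌊(42·170+59)/181⌋ − ⌊(41·170+59)/181⌋ = ⌊7199/181⌋ − ⌊7029/181⌋ = 39 − 38 = 1
n=42: ⌊(43·170+59)/181⌋ − ⌊(42·170+59)/181⌋ = ⌊7369/181⌋ − ⌊7199/181⌋ = 40 − 39 = 1
n=43: ⌊(44·170+59)/181⌋ − ⌊(43·170+59)/181⌋ = ⌊7539/181⌋ − ⌊7369/181⌋ = 41 − 40 = 1
n=44: ⌊(45·170+59)/181⌋ − ⌊(44·170+59)/181⌋ = ⌊7709/181⌋ − ⌊7539/181⌋ = 42 − 41 = 1
n=45: ⌊(46·170+59)/181⌋ − ⌊(45·170+59)/181⌋ = ⌊7879/181⌋ − ⌊7709/181⌋ = 43 − 42 = 1
n=46: ⌊(47·170+59)/181⌋ − ⌊(46·170+59)/181⌋ = ⌊8049/181⌋ − ⌊7879/181⌋ = 44 − 43 = 1
n=47: ⌊(48·170+59)/181⌋ − ⌊(47·170+59)/181⌋ = ⌊8219/181⌋ − ⌊8049/181⌋ = 45 − 44 = 1
n=48: ⌊(49·170+59)/181⌋ − ⌊(48·170+59)/181⌋ = ⌊8389/181⌋ − ⌊8219/181⌋ = 46 − 45 = 1
n=49: ⌊(50·170+59)/181⌋ − ⌊(49·170+59)/181⌋ = ⌊8559/181⌋ − ⌊8389/181⌋ = 47 − 46 = 1
n=50: ⌊(51·170+59)/181⌋ − ⌊(50·170+59)/181⌋ = ⌊8729/181⌋ − ⌊8559/181⌋ = 48 − 47 = 1
n=51: ⌊(52·170+59)/181⌋ − ⌊(51·170+59)/181⌋ = ⌊8899/181⌋ − ⌊8729/181⌋ = 49 − 48 = 1
n=52: ⌊(53·170+59)/181⌋ − ⌊(52·170+59)/181⌋ = ⌊9069/181⌋ − ⌊8899/181⌋ = 50 − 49 = 1
n=53: ⌊(54·170+59)/181⌋ − ⌊(53·170+59)/181⌋ = ⌊9239/181⌋ − ⌊9069/181⌋ = 51 − 50 = 1
n=54: ⌊(55·170+59)/181⌋ − ⌊(54·170+59)/181⌋ = ⌊9409/181⌋ − ⌊9239/181⌋ = 51 − 51 = 0
n=55: ⌊(56·170+59)/181⌋ − ⌊(55·170+59)/181⌋ = ⌊9579/181⌋ − ⌊9409/181⌋ = 52 − 51 = 1
n=56: ⌊(57·170+59)/181⌋ − ⌊(56·170+59)/181⌋ = ⌊9749/181⌋ − ⌊9579/181⌋ = 53 − 52 = 1
n=57: ⌊(58·170+59)/181⌋ − ⌊(57·170+59)/181⌋ = ⌊9919/181⌋ − ⌊9749/181⌋ = 54 − 53 = 1
n=58: ⌊(59·170+59)/181⌋ − ⌊(58·170+59)/181⌋ = ⌊10089/181⌋ − ⌊9919/181⌋ = 55 − 54 = 1
n=59: ⌊(60·170+59)/181⌋ − ⌊(59·170+59)/181⌋ = ⌊10259/181⌋ − ⌊10089/181⌋ = 56 − 55 = 1
n=60: ⌊(61·170+59)/181⌋ − ⌊(60·170+59)/181⌋ = ⌊10429/181⌋ − ⌊10259/181⌋ = 57 − 56 = 1
n=61: ⌊(62·170+59)/181⌋ − ⌊(61·170+59)/181⌋ = ⌊10599/181⌋ − ⌊10429/181⌋ = 58 − 57 = 1
n=62: ⌊(63·170+59)/181⌋ − ⌊(62·170+59)/181⌋ = ⌊10769/181⌋ − ⌊10599/181⌋ = 59 − 58 = 1
n=63: ⌊(64·170+59)/181⌋ − ⌊(63·170+59)/181⌋ = ⌊10939/181⌋ − ⌊10769/181⌋ = 60 − 59 = 1
n=64: ⌊(65·170+59)/181⌋ − ⌊(64·170+59)/181⌋ = ⌊11109/181⌋ − ⌊10939/181⌋ = 61 − 60 = 1
n=65: ⌊(66·170+59)/181⌋ − ⌊(65·170+59)/181⌋ = ⌊11279/181⌋ − ⌊11109/181⌋ = 62 − 61 = 1
n=66: ⌊(67·170+59)/181⌋ − ⌊(66·170+59)/181⌋ = ⌊11449/181⌋ − ⌊11279/181⌋ = 63 − 62 = 1
n=67: ⌊(68·170+59)/181⌋ − ⌊(67·170+59)/181⌋ = ⌊11619/181⌋ − ⌊11449/181⌋ = 64 − 63 = 1
n=68: ⌊(69·170+59)/181⌋ − ⌊(68·170+59)/181⌋ = ⌊11789/181⌋ − ⌊11619/181⌋ = 65 − 64 = 1
n=69: ⌊(70·170+59)/181⌋ − ⌊(69·170+59)/181⌋ = ⌊11959/181⌋ − ⌊11789/181⌋ = 66 − 65 = 1
n=70: ⌊(71·170+59)/181⌋ − ⌊(70·170+59)/181⌋ = ⌊12129/181⌋ − ⌊11959/181⌋ = 67 − 66 = 1
n=71: ⌊(72·170+59)/181⌋ − ⌊(71·170+59)/181⌋ = ⌊12299/181⌋ − ⌊12129/181⌋ = 67 − 67 = 0
n=72: ⌊(73·170+59)/181⌋ − ⌊(72·170+59)/181⌋ = ⌊12469/181⌋ − ⌊12299/181⌋ = 68 − 67 = 1
n=73: ⌊(74·170+59)/181⌋ − ⌊(73·170+59)/181⌋ = ⌊12639/181⌋ − ⌊12469/181⌋ = 69 − 68 = 1
n=74: ⌊(75·170+59)/181⌋ − ⌊(74·170+59)/181⌋ = ⌊12809/181⌋ − ⌊12639/181⌋ = 70 − 69 = 1
n=75: ⌊(76·170+59)/181⌋ − ⌊(75·170+59)/181⌋ = ⌊12979/181⌋ − ⌊12809/181⌋ = 71 − 70 = 1
n=76: ⌊(77·170+59)/181⌋ − ⌊(76·170+59)/181⌋ = ⌊13149/181⌋ − ⌊12979/181⌋ = 72 − 71 = 1
n=77: ⌊(78·170+59)/181⌋ − ⌊(77·170+59)/181⌋ = ⌊13319/181⌋ − ⌊13149/181⌋ = 73 − 72 = 1


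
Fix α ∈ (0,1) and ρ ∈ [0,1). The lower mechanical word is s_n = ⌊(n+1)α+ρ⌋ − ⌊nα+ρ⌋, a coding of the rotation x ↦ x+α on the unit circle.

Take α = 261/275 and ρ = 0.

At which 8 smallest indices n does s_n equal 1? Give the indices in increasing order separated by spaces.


n=0: ⌊261/275⌋−⌊0/275⌋ = 0−0 = 0
n=1: ⌊522/275⌋−⌊261/275⌋ = 1−0 = 1  ← one
n=2: ⌊783/275⌋−⌊522/275⌋ = 2−1 = 1  ← one
n=3: ⌊1044/275⌋−⌊783/275⌋ = 3−2 = 1  ← one
n=4: ⌊1305/275⌋−⌊1044/275⌋ = 4−3 = 1  ← one
n=5: ⌊1566/275⌋−⌊1305/275⌋ = 5−4 = 1  ← one
n=6: ⌊1827/275⌋−⌊1566/275⌋ = 6−5 = 1  ← one
n=7: ⌊2088/275⌋−⌊1827/275⌋ = 7−6 = 1  ← one
n=8: ⌊2349/275⌋−⌊2088/275⌋ = 8−7 = 1  ← one
positions of the first 8 ones: 1 2 3 4 5 6 7 8

1 2 3 4 5 6 7 8


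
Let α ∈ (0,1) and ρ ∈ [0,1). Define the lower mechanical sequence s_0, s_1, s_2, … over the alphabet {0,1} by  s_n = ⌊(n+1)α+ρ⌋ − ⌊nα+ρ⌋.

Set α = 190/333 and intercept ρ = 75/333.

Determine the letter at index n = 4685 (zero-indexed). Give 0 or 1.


(n+1)α + ρ = (4686·190 + 75) / 333 = 890415/333
nα + ρ     = (4685·190 + 75) / 333 = 890225/333
⌊890415/333⌋ = 2673,  ⌊890225/333⌋ = 2673
s_{4685} = 2673 − 2673 = 0

0


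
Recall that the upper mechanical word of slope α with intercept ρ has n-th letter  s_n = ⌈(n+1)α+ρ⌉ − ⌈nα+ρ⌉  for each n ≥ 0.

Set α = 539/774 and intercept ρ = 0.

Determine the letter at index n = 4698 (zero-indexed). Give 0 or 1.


(n+1)α + ρ = (4699·539) / 774 = 2532761/774
nα + ρ     = (4698·539) / 774 = 2532222/774
⌈2532761/774⌉ = 3273,  ⌈2532222/774⌉ = 3272
s_{4698} = 3273 − 3272 = 1

1


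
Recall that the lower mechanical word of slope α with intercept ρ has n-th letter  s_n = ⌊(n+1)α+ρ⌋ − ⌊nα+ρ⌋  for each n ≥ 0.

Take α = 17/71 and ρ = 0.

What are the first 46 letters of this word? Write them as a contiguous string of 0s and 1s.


n=0: ⌊(1·17)/71⌋ − ⌊(0·17)/71⌋ = ⌊17/71⌋ − ⌊0/71⌋ = 0 − 0 = 0
n=1: ⌊(2·17)/71⌋ − ⌊(1·17)/71⌋ = ⌊34/71⌋ − ⌊17/71⌋ = 0 − 0 = 0
n=2: ⌊(3·17)/71⌋ − ⌊(2·17)/71⌋ = ⌊51/71⌋ − ⌊34/71⌋ = 0 − 0 = 0
n=3: ⌊(4·17)/71⌋ − ⌊(3·17)/71⌋ = ⌊68/71⌋ − ⌊51/71⌋ = 0 − 0 = 0
n=4: ⌊(5·17)/71⌋ − ⌊(4·17)/71⌋ = ⌊85/71⌋ − ⌊68/71⌋ = 1 − 0 = 1
n=5: ⌊(6·17)/71⌋ − ⌊(5·17)/71⌋ = ⌊102/71⌋ − ⌊85/71⌋ = 1 − 1 = 0
n=6: ⌊(7·17)/71⌋ − ⌊(6·17)/71⌋ = ⌊119/71⌋ − ⌊102/71⌋ = 1 − 1 = 0
n=7: ⌊(8·17)/71⌋ − ⌊(7·17)/71⌋ = ⌊136/71⌋ − ⌊119/71⌋ = 1 − 1 = 0
n=8: ⌊(9·17)/71⌋ − ⌊(8·17)/71⌋ = ⌊153/71⌋ − ⌊136/71⌋ = 2 − 1 = 1
n=9: ⌊(10·17)/71⌋ − ⌊(9·17)/71⌋ = ⌊170/71⌋ − ⌊153/71⌋ = 2 − 2 = 0
n=10: ⌊(11·17)/71⌋ − ⌊(10·17)/71⌋ = ⌊187/71⌋ − ⌊170/71⌋ = 2 − 2 = 0
n=11: ⌊(12·17)/71⌋ − ⌊(11·17)/71⌋ = ⌊204/71⌋ − ⌊187/71⌋ = 2 − 2 = 0
n=12: ⌊(13·17)/71⌋ − ⌊(12·17)/71⌋ = ⌊221/71⌋ − ⌊204/71⌋ = 3 − 2 = 1
n=13: ⌊(14·17)/71⌋ − ⌊(13·17)/71⌋ = ⌊238/71⌋ − ⌊221/71⌋ = 3 − 3 = 0
n=14: ⌊(15·17)/71⌋ − ⌊(14·17)/71⌋ = ⌊255/71⌋ − ⌊238/71⌋ = 3 − 3 = 0
n=15: ⌊(16·17)/71⌋ − ⌊(15·17)/71⌋ = ⌊272/71⌋ − ⌊255/71⌋ = 3 − 3 = 0
n=16: ⌊(17·17)/71⌋ − ⌊(16·17)/71⌋ = ⌊289/71⌋ − ⌊272/71⌋ = 4 − 3 = 1
n=17: ⌊(18·17)/71⌋ − ⌊(17·17)/71⌋ = ⌊306/71⌋ − ⌊289/71⌋ = 4 − 4 = 0
n=18: ⌊(19·17)/71⌋ − ⌊(18·17)/71⌋ = ⌊323/71⌋ − ⌊306/71⌋ = 4 − 4 = 0
n=19: ⌊(20·17)/71⌋ − ⌊(19·17)/71⌋ = ⌊340/71⌋ − ⌊323/71⌋ = 4 − 4 = 0
n=20: ⌊(21·17)/71⌋ − ⌊(20·17)/71⌋ = ⌊357/71⌋ − ⌊340/71⌋ = 5 − 4 = 1
n=21: ⌊(22·17)/71⌋ − ⌊(21·17)/71⌋ = ⌊374/71⌋ − ⌊357/71⌋ = 5 − 5 = 0
n=22: ⌊(23·17)/71⌋ − ⌊(22·17)/71⌋ = ⌊391/71⌋ − ⌊374/71⌋ = 5 − 5 = 0
n=23: ⌊(24·17)/71⌋ − ⌊(23·17)/71⌋ = ⌊408/71⌋ − ⌊391/71⌋ = 5 − 5 = 0
n=24: ⌊(25·17)/71⌋ − ⌊(24·17)/71⌋ = ⌊425/71⌋ − ⌊408/71⌋ = 5 − 5 = 0
n=25: ⌊(26·17)/71⌋ − ⌊(25·17)/71⌋ = ⌊442/71⌋ − ⌊425/71⌋ = 6 − 5 = 1
n=26: ⌊(27·17)/71⌋ − ⌊(26·17)/71⌋ = ⌊459/71⌋ − ⌊442/71⌋ = 6 − 6 = 0
n=27: ⌊(28·17)/71⌋ − ⌊(27·17)/71⌋ = ⌊476/71⌋ − ⌊459/71⌋ = 6 − 6 = 0
n=28: ⌊(29·17)/71⌋ − ⌊(28·17)/71⌋ = ⌊493/71⌋ − ⌊476/71⌋ = 6 − 6 = 0
n=29: ⌊(30·17)/71⌋ − ⌊(29·17)/71⌋ = ⌊510/71⌋ − ⌊493/71⌋ = 7 − 6 = 1
n=30: ⌊(31·17)/71⌋ − ⌊(30·17)/71⌋ = ⌊527/71⌋ − ⌊510/71⌋ = 7 − 7 = 0
n=31: ⌊(32·17)/71⌋ − ⌊(31·17)/71⌋ = ⌊544/71⌋ − ⌊527/71⌋ = 7 − 7 = 0
n=32: ⌊(33·17)/71⌋ − ⌊(32·17)/71⌋ = ⌊561/71⌋ − ⌊544/71⌋ = 7 − 7 = 0
n=33: ⌊(34·17)/71⌋ − ⌊(33·17)/71⌋ = ⌊578/71⌋ − ⌊561/71⌋ = 8 − 7 = 1
n=34: ⌊(35·17)/71⌋ − ⌊(34·17)/71⌋ = ⌊595/71⌋ − ⌊578/71⌋ = 8 − 8 = 0
n=35: ⌊(36·17)/71⌋ − ⌊(35·17)/71⌋ = ⌊612/71⌋ − ⌊595/71⌋ = 8 − 8 = 0
n=36: ⌊(37·17)/71⌋ − ⌊(36·17)/71⌋ = ⌊629/71⌋ − ⌊612/71⌋ = 8 − 8 = 0
n=37: ⌊(38·17)/71⌋ − ⌊(37·17)/71⌋ = ⌊646/71⌋ − ⌊629/71⌋ = 9 − 8 = 1
n=38: ⌊(39·17)/71⌋ − ⌊(38·17)/71⌋ = ⌊663/71⌋ − ⌊646/71⌋ = 9 − 9 = 0
n=39: ⌊(40·17)/71⌋ − ⌊(39·17)/71⌋ = ⌊680/71⌋ − ⌊663/71⌋ = 9 − 9 = 0
n=40: ⌊(41·17)/71⌋ − ⌊(40·17)/71⌋ = ⌊697/71⌋ − ⌊680/71⌋ = 9 − 9 = 0
n=41: ⌊(42·17)/71⌋ − ⌊(41·17)/71⌋ = ⌊714/71⌋ − ⌊697/71⌋ = 10 − 9 = 1
n=42: ⌊(43·17)/71⌋ − ⌊(42·17)/71⌋ = ⌊731/71⌋ − ⌊714/71⌋ = 10 − 10 = 0
n=43: ⌊(44·17)/71⌋ − ⌊(43·17)/71⌋ = ⌊748/71⌋ − ⌊731/71⌋ = 10 − 10 = 0
n=44: ⌊(45·17)/71⌋ − ⌊(44·17)/71⌋ = ⌊765/71⌋ − ⌊748/71⌋ = 10 − 10 = 0
n=45: ⌊(46·17)/71⌋ − ⌊(45·17)/71⌋ = ⌊782/71⌋ − ⌊765/71⌋ = 11 − 10 = 1

0000100010001000100010000100010001000100010001
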